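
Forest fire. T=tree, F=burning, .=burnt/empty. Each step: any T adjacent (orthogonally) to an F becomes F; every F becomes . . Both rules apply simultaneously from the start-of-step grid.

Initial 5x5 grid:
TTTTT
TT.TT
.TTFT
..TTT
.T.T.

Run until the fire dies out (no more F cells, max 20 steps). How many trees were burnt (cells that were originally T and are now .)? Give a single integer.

Step 1: +4 fires, +1 burnt (F count now 4)
Step 2: +6 fires, +4 burnt (F count now 6)
Step 3: +3 fires, +6 burnt (F count now 3)
Step 4: +2 fires, +3 burnt (F count now 2)
Step 5: +1 fires, +2 burnt (F count now 1)
Step 6: +0 fires, +1 burnt (F count now 0)
Fire out after step 6
Initially T: 17, now '.': 24
Total burnt (originally-T cells now '.'): 16

Answer: 16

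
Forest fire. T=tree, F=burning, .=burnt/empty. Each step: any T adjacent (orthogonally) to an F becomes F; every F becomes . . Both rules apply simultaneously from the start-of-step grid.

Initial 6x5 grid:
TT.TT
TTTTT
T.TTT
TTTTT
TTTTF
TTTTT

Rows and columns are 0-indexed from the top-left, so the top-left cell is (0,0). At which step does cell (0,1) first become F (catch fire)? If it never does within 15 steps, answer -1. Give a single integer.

Step 1: cell (0,1)='T' (+3 fires, +1 burnt)
Step 2: cell (0,1)='T' (+4 fires, +3 burnt)
Step 3: cell (0,1)='T' (+5 fires, +4 burnt)
Step 4: cell (0,1)='T' (+6 fires, +5 burnt)
Step 5: cell (0,1)='T' (+4 fires, +6 burnt)
Step 6: cell (0,1)='T' (+2 fires, +4 burnt)
Step 7: cell (0,1)='F' (+2 fires, +2 burnt)
  -> target ignites at step 7
Step 8: cell (0,1)='.' (+1 fires, +2 burnt)
Step 9: cell (0,1)='.' (+0 fires, +1 burnt)
  fire out at step 9

7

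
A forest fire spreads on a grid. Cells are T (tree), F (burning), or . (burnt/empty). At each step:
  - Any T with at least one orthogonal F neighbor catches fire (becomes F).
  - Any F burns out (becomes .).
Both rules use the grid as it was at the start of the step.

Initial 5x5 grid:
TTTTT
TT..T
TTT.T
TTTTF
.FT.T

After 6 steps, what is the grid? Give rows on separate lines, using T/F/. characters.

Step 1: 5 trees catch fire, 2 burn out
  TTTTT
  TT..T
  TTT.F
  TFTF.
  ..F.F
Step 2: 4 trees catch fire, 5 burn out
  TTTTT
  TT..F
  TFT..
  F.F..
  .....
Step 3: 4 trees catch fire, 4 burn out
  TTTTF
  TF...
  F.F..
  .....
  .....
Step 4: 3 trees catch fire, 4 burn out
  TFTF.
  F....
  .....
  .....
  .....
Step 5: 2 trees catch fire, 3 burn out
  F.F..
  .....
  .....
  .....
  .....
Step 6: 0 trees catch fire, 2 burn out
  .....
  .....
  .....
  .....
  .....

.....
.....
.....
.....
.....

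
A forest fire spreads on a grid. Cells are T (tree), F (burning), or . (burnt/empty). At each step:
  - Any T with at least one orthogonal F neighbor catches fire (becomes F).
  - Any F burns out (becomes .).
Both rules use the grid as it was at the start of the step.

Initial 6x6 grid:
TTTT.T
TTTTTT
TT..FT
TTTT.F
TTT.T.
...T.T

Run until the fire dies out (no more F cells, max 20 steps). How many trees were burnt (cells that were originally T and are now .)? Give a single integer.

Step 1: +2 fires, +2 burnt (F count now 2)
Step 2: +2 fires, +2 burnt (F count now 2)
Step 3: +3 fires, +2 burnt (F count now 3)
Step 4: +2 fires, +3 burnt (F count now 2)
Step 5: +3 fires, +2 burnt (F count now 3)
Step 6: +3 fires, +3 burnt (F count now 3)
Step 7: +3 fires, +3 burnt (F count now 3)
Step 8: +3 fires, +3 burnt (F count now 3)
Step 9: +0 fires, +3 burnt (F count now 0)
Fire out after step 9
Initially T: 24, now '.': 33
Total burnt (originally-T cells now '.'): 21

Answer: 21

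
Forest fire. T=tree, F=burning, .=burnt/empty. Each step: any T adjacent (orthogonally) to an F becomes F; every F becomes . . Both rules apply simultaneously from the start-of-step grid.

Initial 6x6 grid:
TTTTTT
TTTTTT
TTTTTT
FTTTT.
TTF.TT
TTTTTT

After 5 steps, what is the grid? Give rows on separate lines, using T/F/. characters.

Step 1: 6 trees catch fire, 2 burn out
  TTTTTT
  TTTTTT
  FTTTTT
  .FFTT.
  FF..TT
  TTFTTT
Step 2: 7 trees catch fire, 6 burn out
  TTTTTT
  FTTTTT
  .FFTTT
  ...FT.
  ....TT
  FF.FTT
Step 3: 6 trees catch fire, 7 burn out
  FTTTTT
  .FFTTT
  ...FTT
  ....F.
  ....TT
  ....FT
Step 4: 6 trees catch fire, 6 burn out
  .FFTTT
  ...FTT
  ....FT
  ......
  ....FT
  .....F
Step 5: 4 trees catch fire, 6 burn out
  ...FTT
  ....FT
  .....F
  ......
  .....F
  ......

...FTT
....FT
.....F
......
.....F
......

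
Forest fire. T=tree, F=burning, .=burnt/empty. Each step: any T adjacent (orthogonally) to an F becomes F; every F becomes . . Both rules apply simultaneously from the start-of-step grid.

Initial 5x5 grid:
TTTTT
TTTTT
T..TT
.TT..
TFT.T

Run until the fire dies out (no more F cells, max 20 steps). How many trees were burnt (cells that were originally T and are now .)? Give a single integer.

Answer: 4

Derivation:
Step 1: +3 fires, +1 burnt (F count now 3)
Step 2: +1 fires, +3 burnt (F count now 1)
Step 3: +0 fires, +1 burnt (F count now 0)
Fire out after step 3
Initially T: 18, now '.': 11
Total burnt (originally-T cells now '.'): 4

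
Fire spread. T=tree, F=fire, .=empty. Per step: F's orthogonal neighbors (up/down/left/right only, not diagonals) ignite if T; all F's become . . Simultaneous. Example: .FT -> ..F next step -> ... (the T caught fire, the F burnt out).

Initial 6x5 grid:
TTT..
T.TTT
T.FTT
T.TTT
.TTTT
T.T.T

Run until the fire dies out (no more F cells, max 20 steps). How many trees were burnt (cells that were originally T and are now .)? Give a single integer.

Step 1: +3 fires, +1 burnt (F count now 3)
Step 2: +5 fires, +3 burnt (F count now 5)
Step 3: +6 fires, +5 burnt (F count now 6)
Step 4: +2 fires, +6 burnt (F count now 2)
Step 5: +2 fires, +2 burnt (F count now 2)
Step 6: +1 fires, +2 burnt (F count now 1)
Step 7: +1 fires, +1 burnt (F count now 1)
Step 8: +0 fires, +1 burnt (F count now 0)
Fire out after step 8
Initially T: 21, now '.': 29
Total burnt (originally-T cells now '.'): 20

Answer: 20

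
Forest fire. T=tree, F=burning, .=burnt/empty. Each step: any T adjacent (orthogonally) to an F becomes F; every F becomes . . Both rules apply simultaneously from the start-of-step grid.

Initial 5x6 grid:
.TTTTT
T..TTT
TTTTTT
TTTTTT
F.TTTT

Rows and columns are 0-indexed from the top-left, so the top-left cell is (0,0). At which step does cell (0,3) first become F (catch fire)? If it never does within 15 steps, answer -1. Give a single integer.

Step 1: cell (0,3)='T' (+1 fires, +1 burnt)
Step 2: cell (0,3)='T' (+2 fires, +1 burnt)
Step 3: cell (0,3)='T' (+3 fires, +2 burnt)
Step 4: cell (0,3)='T' (+3 fires, +3 burnt)
Step 5: cell (0,3)='T' (+3 fires, +3 burnt)
Step 6: cell (0,3)='T' (+4 fires, +3 burnt)
Step 7: cell (0,3)='F' (+4 fires, +4 burnt)
  -> target ignites at step 7
Step 8: cell (0,3)='.' (+3 fires, +4 burnt)
Step 9: cell (0,3)='.' (+2 fires, +3 burnt)
Step 10: cell (0,3)='.' (+0 fires, +2 burnt)
  fire out at step 10

7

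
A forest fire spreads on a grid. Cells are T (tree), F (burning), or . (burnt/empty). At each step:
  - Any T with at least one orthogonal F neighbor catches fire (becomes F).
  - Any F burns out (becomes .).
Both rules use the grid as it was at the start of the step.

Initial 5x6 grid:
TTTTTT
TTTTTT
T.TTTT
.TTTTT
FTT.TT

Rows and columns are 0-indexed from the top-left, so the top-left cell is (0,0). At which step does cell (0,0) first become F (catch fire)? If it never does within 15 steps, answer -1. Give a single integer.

Step 1: cell (0,0)='T' (+1 fires, +1 burnt)
Step 2: cell (0,0)='T' (+2 fires, +1 burnt)
Step 3: cell (0,0)='T' (+1 fires, +2 burnt)
Step 4: cell (0,0)='T' (+2 fires, +1 burnt)
Step 5: cell (0,0)='T' (+3 fires, +2 burnt)
Step 6: cell (0,0)='T' (+6 fires, +3 burnt)
Step 7: cell (0,0)='T' (+6 fires, +6 burnt)
Step 8: cell (0,0)='F' (+4 fires, +6 burnt)
  -> target ignites at step 8
Step 9: cell (0,0)='.' (+1 fires, +4 burnt)
Step 10: cell (0,0)='.' (+0 fires, +1 burnt)
  fire out at step 10

8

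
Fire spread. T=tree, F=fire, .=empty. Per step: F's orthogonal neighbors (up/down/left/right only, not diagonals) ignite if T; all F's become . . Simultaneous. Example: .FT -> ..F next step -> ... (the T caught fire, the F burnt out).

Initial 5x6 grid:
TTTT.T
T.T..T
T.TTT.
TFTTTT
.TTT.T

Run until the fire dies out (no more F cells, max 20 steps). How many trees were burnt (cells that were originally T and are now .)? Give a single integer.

Answer: 19

Derivation:
Step 1: +3 fires, +1 burnt (F count now 3)
Step 2: +4 fires, +3 burnt (F count now 4)
Step 3: +5 fires, +4 burnt (F count now 5)
Step 4: +4 fires, +5 burnt (F count now 4)
Step 5: +3 fires, +4 burnt (F count now 3)
Step 6: +0 fires, +3 burnt (F count now 0)
Fire out after step 6
Initially T: 21, now '.': 28
Total burnt (originally-T cells now '.'): 19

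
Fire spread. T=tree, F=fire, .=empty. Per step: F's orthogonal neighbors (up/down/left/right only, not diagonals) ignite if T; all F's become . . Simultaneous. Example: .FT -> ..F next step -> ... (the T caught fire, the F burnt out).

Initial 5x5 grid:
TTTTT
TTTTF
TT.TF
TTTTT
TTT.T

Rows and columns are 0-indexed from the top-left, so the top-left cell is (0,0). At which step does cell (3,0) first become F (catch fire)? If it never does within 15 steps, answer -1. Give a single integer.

Step 1: cell (3,0)='T' (+4 fires, +2 burnt)
Step 2: cell (3,0)='T' (+4 fires, +4 burnt)
Step 3: cell (3,0)='T' (+3 fires, +4 burnt)
Step 4: cell (3,0)='T' (+5 fires, +3 burnt)
Step 5: cell (3,0)='F' (+4 fires, +5 burnt)
  -> target ignites at step 5
Step 6: cell (3,0)='.' (+1 fires, +4 burnt)
Step 7: cell (3,0)='.' (+0 fires, +1 burnt)
  fire out at step 7

5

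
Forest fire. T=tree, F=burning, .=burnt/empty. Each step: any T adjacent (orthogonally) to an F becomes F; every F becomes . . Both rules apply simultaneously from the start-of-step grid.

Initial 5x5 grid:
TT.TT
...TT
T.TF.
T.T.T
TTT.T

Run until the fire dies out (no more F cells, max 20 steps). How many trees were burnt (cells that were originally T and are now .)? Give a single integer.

Answer: 11

Derivation:
Step 1: +2 fires, +1 burnt (F count now 2)
Step 2: +3 fires, +2 burnt (F count now 3)
Step 3: +2 fires, +3 burnt (F count now 2)
Step 4: +1 fires, +2 burnt (F count now 1)
Step 5: +1 fires, +1 burnt (F count now 1)
Step 6: +1 fires, +1 burnt (F count now 1)
Step 7: +1 fires, +1 burnt (F count now 1)
Step 8: +0 fires, +1 burnt (F count now 0)
Fire out after step 8
Initially T: 15, now '.': 21
Total burnt (originally-T cells now '.'): 11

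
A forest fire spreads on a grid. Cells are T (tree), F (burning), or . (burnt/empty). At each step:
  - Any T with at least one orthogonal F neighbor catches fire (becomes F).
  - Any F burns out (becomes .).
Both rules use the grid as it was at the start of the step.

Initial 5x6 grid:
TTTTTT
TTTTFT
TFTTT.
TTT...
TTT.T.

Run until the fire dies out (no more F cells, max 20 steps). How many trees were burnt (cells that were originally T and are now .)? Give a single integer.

Step 1: +8 fires, +2 burnt (F count now 8)
Step 2: +9 fires, +8 burnt (F count now 9)
Step 3: +4 fires, +9 burnt (F count now 4)
Step 4: +0 fires, +4 burnt (F count now 0)
Fire out after step 4
Initially T: 22, now '.': 29
Total burnt (originally-T cells now '.'): 21

Answer: 21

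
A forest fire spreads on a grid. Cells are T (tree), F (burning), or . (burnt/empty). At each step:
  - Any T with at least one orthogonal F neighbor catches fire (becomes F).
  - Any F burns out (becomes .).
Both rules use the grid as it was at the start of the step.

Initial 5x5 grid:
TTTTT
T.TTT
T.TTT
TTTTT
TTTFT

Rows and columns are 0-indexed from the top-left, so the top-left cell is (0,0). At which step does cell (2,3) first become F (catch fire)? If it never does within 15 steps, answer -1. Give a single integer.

Step 1: cell (2,3)='T' (+3 fires, +1 burnt)
Step 2: cell (2,3)='F' (+4 fires, +3 burnt)
  -> target ignites at step 2
Step 3: cell (2,3)='.' (+5 fires, +4 burnt)
Step 4: cell (2,3)='.' (+4 fires, +5 burnt)
Step 5: cell (2,3)='.' (+3 fires, +4 burnt)
Step 6: cell (2,3)='.' (+2 fires, +3 burnt)
Step 7: cell (2,3)='.' (+1 fires, +2 burnt)
Step 8: cell (2,3)='.' (+0 fires, +1 burnt)
  fire out at step 8

2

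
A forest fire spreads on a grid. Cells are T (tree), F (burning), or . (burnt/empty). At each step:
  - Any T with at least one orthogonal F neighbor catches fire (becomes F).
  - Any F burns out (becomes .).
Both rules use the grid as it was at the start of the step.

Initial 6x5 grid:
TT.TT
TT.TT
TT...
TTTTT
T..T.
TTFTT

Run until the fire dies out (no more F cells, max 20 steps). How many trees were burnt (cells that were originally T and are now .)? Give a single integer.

Step 1: +2 fires, +1 burnt (F count now 2)
Step 2: +3 fires, +2 burnt (F count now 3)
Step 3: +2 fires, +3 burnt (F count now 2)
Step 4: +3 fires, +2 burnt (F count now 3)
Step 5: +2 fires, +3 burnt (F count now 2)
Step 6: +2 fires, +2 burnt (F count now 2)
Step 7: +2 fires, +2 burnt (F count now 2)
Step 8: +1 fires, +2 burnt (F count now 1)
Step 9: +0 fires, +1 burnt (F count now 0)
Fire out after step 9
Initially T: 21, now '.': 26
Total burnt (originally-T cells now '.'): 17

Answer: 17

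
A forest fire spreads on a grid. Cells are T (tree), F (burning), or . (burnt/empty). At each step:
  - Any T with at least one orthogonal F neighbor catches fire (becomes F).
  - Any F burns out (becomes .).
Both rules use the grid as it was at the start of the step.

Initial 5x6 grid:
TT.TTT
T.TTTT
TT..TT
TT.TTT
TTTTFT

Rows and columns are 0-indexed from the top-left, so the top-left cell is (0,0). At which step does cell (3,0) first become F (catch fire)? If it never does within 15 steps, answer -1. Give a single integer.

Step 1: cell (3,0)='T' (+3 fires, +1 burnt)
Step 2: cell (3,0)='T' (+4 fires, +3 burnt)
Step 3: cell (3,0)='T' (+3 fires, +4 burnt)
Step 4: cell (3,0)='T' (+5 fires, +3 burnt)
Step 5: cell (3,0)='F' (+5 fires, +5 burnt)
  -> target ignites at step 5
Step 6: cell (3,0)='.' (+1 fires, +5 burnt)
Step 7: cell (3,0)='.' (+1 fires, +1 burnt)
Step 8: cell (3,0)='.' (+1 fires, +1 burnt)
Step 9: cell (3,0)='.' (+1 fires, +1 burnt)
Step 10: cell (3,0)='.' (+0 fires, +1 burnt)
  fire out at step 10

5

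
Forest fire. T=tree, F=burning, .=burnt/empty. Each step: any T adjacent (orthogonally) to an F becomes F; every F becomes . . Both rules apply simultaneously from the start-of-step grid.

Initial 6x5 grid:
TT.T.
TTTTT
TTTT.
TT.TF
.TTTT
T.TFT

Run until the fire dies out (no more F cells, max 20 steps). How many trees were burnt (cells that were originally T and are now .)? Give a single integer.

Answer: 21

Derivation:
Step 1: +5 fires, +2 burnt (F count now 5)
Step 2: +2 fires, +5 burnt (F count now 2)
Step 3: +3 fires, +2 burnt (F count now 3)
Step 4: +5 fires, +3 burnt (F count now 5)
Step 5: +3 fires, +5 burnt (F count now 3)
Step 6: +2 fires, +3 burnt (F count now 2)
Step 7: +1 fires, +2 burnt (F count now 1)
Step 8: +0 fires, +1 burnt (F count now 0)
Fire out after step 8
Initially T: 22, now '.': 29
Total burnt (originally-T cells now '.'): 21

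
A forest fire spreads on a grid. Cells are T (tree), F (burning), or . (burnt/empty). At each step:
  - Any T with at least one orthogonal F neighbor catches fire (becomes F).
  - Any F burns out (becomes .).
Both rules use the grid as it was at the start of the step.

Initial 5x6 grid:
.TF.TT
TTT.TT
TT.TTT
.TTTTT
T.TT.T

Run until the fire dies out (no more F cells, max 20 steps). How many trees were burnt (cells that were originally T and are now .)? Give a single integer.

Step 1: +2 fires, +1 burnt (F count now 2)
Step 2: +1 fires, +2 burnt (F count now 1)
Step 3: +2 fires, +1 burnt (F count now 2)
Step 4: +2 fires, +2 burnt (F count now 2)
Step 5: +1 fires, +2 burnt (F count now 1)
Step 6: +2 fires, +1 burnt (F count now 2)
Step 7: +3 fires, +2 burnt (F count now 3)
Step 8: +2 fires, +3 burnt (F count now 2)
Step 9: +3 fires, +2 burnt (F count now 3)
Step 10: +2 fires, +3 burnt (F count now 2)
Step 11: +1 fires, +2 burnt (F count now 1)
Step 12: +0 fires, +1 burnt (F count now 0)
Fire out after step 12
Initially T: 22, now '.': 29
Total burnt (originally-T cells now '.'): 21

Answer: 21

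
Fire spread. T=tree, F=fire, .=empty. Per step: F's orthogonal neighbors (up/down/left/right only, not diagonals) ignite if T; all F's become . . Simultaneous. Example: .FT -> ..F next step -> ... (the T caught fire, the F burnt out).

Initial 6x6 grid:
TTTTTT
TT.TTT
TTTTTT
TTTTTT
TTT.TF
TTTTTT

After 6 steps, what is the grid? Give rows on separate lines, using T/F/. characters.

Step 1: 3 trees catch fire, 1 burn out
  TTTTTT
  TT.TTT
  TTTTTT
  TTTTTF
  TTT.F.
  TTTTTF
Step 2: 3 trees catch fire, 3 burn out
  TTTTTT
  TT.TTT
  TTTTTF
  TTTTF.
  TTT...
  TTTTF.
Step 3: 4 trees catch fire, 3 burn out
  TTTTTT
  TT.TTF
  TTTTF.
  TTTF..
  TTT...
  TTTF..
Step 4: 5 trees catch fire, 4 burn out
  TTTTTF
  TT.TF.
  TTTF..
  TTF...
  TTT...
  TTF...
Step 5: 6 trees catch fire, 5 burn out
  TTTTF.
  TT.F..
  TTF...
  TF....
  TTF...
  TF....
Step 6: 5 trees catch fire, 6 burn out
  TTTF..
  TT....
  TF....
  F.....
  TF....
  F.....

TTTF..
TT....
TF....
F.....
TF....
F.....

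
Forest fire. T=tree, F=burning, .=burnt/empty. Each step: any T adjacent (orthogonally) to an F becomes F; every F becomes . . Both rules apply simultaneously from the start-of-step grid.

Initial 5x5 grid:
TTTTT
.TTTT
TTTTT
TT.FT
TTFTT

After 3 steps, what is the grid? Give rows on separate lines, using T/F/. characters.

Step 1: 4 trees catch fire, 2 burn out
  TTTTT
  .TTTT
  TTTFT
  TT..F
  TF.FT
Step 2: 6 trees catch fire, 4 burn out
  TTTTT
  .TTFT
  TTF.F
  TF...
  F...F
Step 3: 5 trees catch fire, 6 burn out
  TTTFT
  .TF.F
  TF...
  F....
  .....

TTTFT
.TF.F
TF...
F....
.....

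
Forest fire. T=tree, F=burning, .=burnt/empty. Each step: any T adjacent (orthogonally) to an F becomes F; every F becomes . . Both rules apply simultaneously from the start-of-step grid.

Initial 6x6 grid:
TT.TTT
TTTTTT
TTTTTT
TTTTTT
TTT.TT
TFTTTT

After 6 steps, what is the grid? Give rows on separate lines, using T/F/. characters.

Step 1: 3 trees catch fire, 1 burn out
  TT.TTT
  TTTTTT
  TTTTTT
  TTTTTT
  TFT.TT
  F.FTTT
Step 2: 4 trees catch fire, 3 burn out
  TT.TTT
  TTTTTT
  TTTTTT
  TFTTTT
  F.F.TT
  ...FTT
Step 3: 4 trees catch fire, 4 burn out
  TT.TTT
  TTTTTT
  TFTTTT
  F.FTTT
  ....TT
  ....FT
Step 4: 6 trees catch fire, 4 burn out
  TT.TTT
  TFTTTT
  F.FTTT
  ...FTT
  ....FT
  .....F
Step 5: 6 trees catch fire, 6 burn out
  TF.TTT
  F.FTTT
  ...FTT
  ....FT
  .....F
  ......
Step 6: 4 trees catch fire, 6 burn out
  F..TTT
  ...FTT
  ....FT
  .....F
  ......
  ......

F..TTT
...FTT
....FT
.....F
......
......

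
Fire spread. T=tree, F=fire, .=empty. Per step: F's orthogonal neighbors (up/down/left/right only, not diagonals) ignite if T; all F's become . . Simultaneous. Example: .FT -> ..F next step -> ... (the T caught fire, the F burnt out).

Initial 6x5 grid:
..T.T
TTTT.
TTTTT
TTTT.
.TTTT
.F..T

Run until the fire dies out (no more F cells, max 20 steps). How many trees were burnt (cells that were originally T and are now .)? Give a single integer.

Step 1: +1 fires, +1 burnt (F count now 1)
Step 2: +2 fires, +1 burnt (F count now 2)
Step 3: +4 fires, +2 burnt (F count now 4)
Step 4: +5 fires, +4 burnt (F count now 5)
Step 5: +4 fires, +5 burnt (F count now 4)
Step 6: +3 fires, +4 burnt (F count now 3)
Step 7: +0 fires, +3 burnt (F count now 0)
Fire out after step 7
Initially T: 20, now '.': 29
Total burnt (originally-T cells now '.'): 19

Answer: 19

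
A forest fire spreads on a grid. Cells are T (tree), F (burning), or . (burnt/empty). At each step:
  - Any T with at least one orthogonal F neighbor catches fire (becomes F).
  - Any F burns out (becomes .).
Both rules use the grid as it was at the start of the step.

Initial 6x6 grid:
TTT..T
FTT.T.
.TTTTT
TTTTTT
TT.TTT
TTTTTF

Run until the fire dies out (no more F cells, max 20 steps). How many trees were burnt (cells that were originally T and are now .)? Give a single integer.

Step 1: +4 fires, +2 burnt (F count now 4)
Step 2: +6 fires, +4 burnt (F count now 6)
Step 3: +7 fires, +6 burnt (F count now 7)
Step 4: +7 fires, +7 burnt (F count now 7)
Step 5: +3 fires, +7 burnt (F count now 3)
Step 6: +0 fires, +3 burnt (F count now 0)
Fire out after step 6
Initially T: 28, now '.': 35
Total burnt (originally-T cells now '.'): 27

Answer: 27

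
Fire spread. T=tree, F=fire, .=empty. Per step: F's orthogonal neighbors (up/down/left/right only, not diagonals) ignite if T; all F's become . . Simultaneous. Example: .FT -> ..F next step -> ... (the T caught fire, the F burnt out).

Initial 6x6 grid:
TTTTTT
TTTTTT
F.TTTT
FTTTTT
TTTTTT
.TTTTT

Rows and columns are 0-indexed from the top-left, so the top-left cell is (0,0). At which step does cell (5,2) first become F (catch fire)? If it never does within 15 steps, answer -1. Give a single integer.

Step 1: cell (5,2)='T' (+3 fires, +2 burnt)
Step 2: cell (5,2)='T' (+4 fires, +3 burnt)
Step 3: cell (5,2)='T' (+6 fires, +4 burnt)
Step 4: cell (5,2)='F' (+6 fires, +6 burnt)
  -> target ignites at step 4
Step 5: cell (5,2)='.' (+6 fires, +6 burnt)
Step 6: cell (5,2)='.' (+5 fires, +6 burnt)
Step 7: cell (5,2)='.' (+2 fires, +5 burnt)
Step 8: cell (5,2)='.' (+0 fires, +2 burnt)
  fire out at step 8

4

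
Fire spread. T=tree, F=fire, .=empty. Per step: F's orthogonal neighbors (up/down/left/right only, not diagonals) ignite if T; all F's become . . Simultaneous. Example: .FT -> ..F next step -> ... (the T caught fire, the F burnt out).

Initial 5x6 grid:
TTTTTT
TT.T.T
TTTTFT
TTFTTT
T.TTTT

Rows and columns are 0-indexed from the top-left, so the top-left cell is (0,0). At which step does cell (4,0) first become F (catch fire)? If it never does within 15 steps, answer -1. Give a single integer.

Step 1: cell (4,0)='T' (+7 fires, +2 burnt)
Step 2: cell (4,0)='T' (+7 fires, +7 burnt)
Step 3: cell (4,0)='F' (+6 fires, +7 burnt)
  -> target ignites at step 3
Step 4: cell (4,0)='.' (+4 fires, +6 burnt)
Step 5: cell (4,0)='.' (+1 fires, +4 burnt)
Step 6: cell (4,0)='.' (+0 fires, +1 burnt)
  fire out at step 6

3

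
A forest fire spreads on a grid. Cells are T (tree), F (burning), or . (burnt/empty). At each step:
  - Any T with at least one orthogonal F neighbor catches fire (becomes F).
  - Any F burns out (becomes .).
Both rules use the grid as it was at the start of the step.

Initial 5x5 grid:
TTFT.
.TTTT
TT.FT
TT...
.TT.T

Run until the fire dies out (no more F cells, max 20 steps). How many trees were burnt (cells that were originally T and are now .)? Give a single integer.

Answer: 14

Derivation:
Step 1: +5 fires, +2 burnt (F count now 5)
Step 2: +3 fires, +5 burnt (F count now 3)
Step 3: +1 fires, +3 burnt (F count now 1)
Step 4: +2 fires, +1 burnt (F count now 2)
Step 5: +2 fires, +2 burnt (F count now 2)
Step 6: +1 fires, +2 burnt (F count now 1)
Step 7: +0 fires, +1 burnt (F count now 0)
Fire out after step 7
Initially T: 15, now '.': 24
Total burnt (originally-T cells now '.'): 14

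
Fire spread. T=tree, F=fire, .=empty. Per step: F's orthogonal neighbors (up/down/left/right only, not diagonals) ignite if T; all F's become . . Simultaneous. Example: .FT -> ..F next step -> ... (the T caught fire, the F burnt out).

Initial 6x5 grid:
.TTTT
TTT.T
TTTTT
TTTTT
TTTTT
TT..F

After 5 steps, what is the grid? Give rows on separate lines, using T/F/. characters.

Step 1: 1 trees catch fire, 1 burn out
  .TTTT
  TTT.T
  TTTTT
  TTTTT
  TTTTF
  TT...
Step 2: 2 trees catch fire, 1 burn out
  .TTTT
  TTT.T
  TTTTT
  TTTTF
  TTTF.
  TT...
Step 3: 3 trees catch fire, 2 burn out
  .TTTT
  TTT.T
  TTTTF
  TTTF.
  TTF..
  TT...
Step 4: 4 trees catch fire, 3 burn out
  .TTTT
  TTT.F
  TTTF.
  TTF..
  TF...
  TT...
Step 5: 5 trees catch fire, 4 burn out
  .TTTF
  TTT..
  TTF..
  TF...
  F....
  TF...

.TTTF
TTT..
TTF..
TF...
F....
TF...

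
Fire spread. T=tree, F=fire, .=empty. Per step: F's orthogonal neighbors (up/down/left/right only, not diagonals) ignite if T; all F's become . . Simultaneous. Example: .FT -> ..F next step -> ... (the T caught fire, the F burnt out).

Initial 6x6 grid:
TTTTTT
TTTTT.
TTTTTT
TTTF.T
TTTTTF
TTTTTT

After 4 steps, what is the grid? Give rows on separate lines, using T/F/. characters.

Step 1: 6 trees catch fire, 2 burn out
  TTTTTT
  TTTTT.
  TTTFTT
  TTF..F
  TTTFF.
  TTTTTF
Step 2: 8 trees catch fire, 6 burn out
  TTTTTT
  TTTFT.
  TTF.FF
  TF....
  TTF...
  TTTFF.
Step 3: 7 trees catch fire, 8 burn out
  TTTFTT
  TTF.F.
  TF....
  F.....
  TF....
  TTF...
Step 4: 6 trees catch fire, 7 burn out
  TTF.FT
  TF....
  F.....
  ......
  F.....
  TF....

TTF.FT
TF....
F.....
......
F.....
TF....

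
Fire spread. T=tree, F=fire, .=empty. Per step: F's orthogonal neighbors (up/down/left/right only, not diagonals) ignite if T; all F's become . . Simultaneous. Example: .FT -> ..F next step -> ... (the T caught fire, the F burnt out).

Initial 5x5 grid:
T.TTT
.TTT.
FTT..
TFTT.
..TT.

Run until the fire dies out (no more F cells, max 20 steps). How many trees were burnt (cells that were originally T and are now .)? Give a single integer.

Step 1: +3 fires, +2 burnt (F count now 3)
Step 2: +4 fires, +3 burnt (F count now 4)
Step 3: +2 fires, +4 burnt (F count now 2)
Step 4: +2 fires, +2 burnt (F count now 2)
Step 5: +1 fires, +2 burnt (F count now 1)
Step 6: +1 fires, +1 burnt (F count now 1)
Step 7: +0 fires, +1 burnt (F count now 0)
Fire out after step 7
Initially T: 14, now '.': 24
Total burnt (originally-T cells now '.'): 13

Answer: 13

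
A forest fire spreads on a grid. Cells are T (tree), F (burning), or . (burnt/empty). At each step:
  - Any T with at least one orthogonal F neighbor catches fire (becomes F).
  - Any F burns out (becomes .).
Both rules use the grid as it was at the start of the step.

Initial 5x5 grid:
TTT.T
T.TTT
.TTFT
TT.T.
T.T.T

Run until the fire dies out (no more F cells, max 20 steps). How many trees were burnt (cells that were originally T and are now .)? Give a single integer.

Step 1: +4 fires, +1 burnt (F count now 4)
Step 2: +3 fires, +4 burnt (F count now 3)
Step 3: +3 fires, +3 burnt (F count now 3)
Step 4: +2 fires, +3 burnt (F count now 2)
Step 5: +2 fires, +2 burnt (F count now 2)
Step 6: +1 fires, +2 burnt (F count now 1)
Step 7: +0 fires, +1 burnt (F count now 0)
Fire out after step 7
Initially T: 17, now '.': 23
Total burnt (originally-T cells now '.'): 15

Answer: 15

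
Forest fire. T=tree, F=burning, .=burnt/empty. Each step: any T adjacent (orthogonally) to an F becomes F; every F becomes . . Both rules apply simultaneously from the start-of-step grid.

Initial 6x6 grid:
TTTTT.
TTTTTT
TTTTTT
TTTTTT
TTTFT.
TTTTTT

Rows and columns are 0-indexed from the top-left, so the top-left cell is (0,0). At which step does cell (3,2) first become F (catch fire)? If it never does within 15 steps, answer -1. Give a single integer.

Step 1: cell (3,2)='T' (+4 fires, +1 burnt)
Step 2: cell (3,2)='F' (+6 fires, +4 burnt)
  -> target ignites at step 2
Step 3: cell (3,2)='.' (+8 fires, +6 burnt)
Step 4: cell (3,2)='.' (+7 fires, +8 burnt)
Step 5: cell (3,2)='.' (+5 fires, +7 burnt)
Step 6: cell (3,2)='.' (+2 fires, +5 burnt)
Step 7: cell (3,2)='.' (+1 fires, +2 burnt)
Step 8: cell (3,2)='.' (+0 fires, +1 burnt)
  fire out at step 8

2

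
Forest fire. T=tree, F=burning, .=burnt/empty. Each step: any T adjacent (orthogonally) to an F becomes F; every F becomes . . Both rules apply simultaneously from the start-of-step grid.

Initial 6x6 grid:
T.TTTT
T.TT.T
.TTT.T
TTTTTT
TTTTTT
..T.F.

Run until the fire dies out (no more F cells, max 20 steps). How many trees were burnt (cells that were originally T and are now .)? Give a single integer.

Step 1: +1 fires, +1 burnt (F count now 1)
Step 2: +3 fires, +1 burnt (F count now 3)
Step 3: +3 fires, +3 burnt (F count now 3)
Step 4: +5 fires, +3 burnt (F count now 5)
Step 5: +5 fires, +5 burnt (F count now 5)
Step 6: +5 fires, +5 burnt (F count now 5)
Step 7: +2 fires, +5 burnt (F count now 2)
Step 8: +0 fires, +2 burnt (F count now 0)
Fire out after step 8
Initially T: 26, now '.': 34
Total burnt (originally-T cells now '.'): 24

Answer: 24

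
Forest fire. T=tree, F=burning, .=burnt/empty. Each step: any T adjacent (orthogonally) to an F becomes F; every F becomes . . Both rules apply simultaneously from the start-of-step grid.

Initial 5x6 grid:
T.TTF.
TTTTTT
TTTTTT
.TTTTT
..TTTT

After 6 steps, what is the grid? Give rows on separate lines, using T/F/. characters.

Step 1: 2 trees catch fire, 1 burn out
  T.TF..
  TTTTFT
  TTTTTT
  .TTTTT
  ..TTTT
Step 2: 4 trees catch fire, 2 burn out
  T.F...
  TTTF.F
  TTTTFT
  .TTTTT
  ..TTTT
Step 3: 4 trees catch fire, 4 burn out
  T.....
  TTF...
  TTTF.F
  .TTTFT
  ..TTTT
Step 4: 5 trees catch fire, 4 burn out
  T.....
  TF....
  TTF...
  .TTF.F
  ..TTFT
Step 5: 5 trees catch fire, 5 burn out
  T.....
  F.....
  TF....
  .TF...
  ..TF.F
Step 6: 4 trees catch fire, 5 burn out
  F.....
  ......
  F.....
  .F....
  ..F...

F.....
......
F.....
.F....
..F...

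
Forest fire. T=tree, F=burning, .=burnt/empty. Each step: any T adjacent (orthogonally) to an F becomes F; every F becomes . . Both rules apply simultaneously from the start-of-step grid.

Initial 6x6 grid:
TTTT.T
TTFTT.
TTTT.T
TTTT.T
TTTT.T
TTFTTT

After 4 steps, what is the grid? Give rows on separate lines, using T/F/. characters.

Step 1: 7 trees catch fire, 2 burn out
  TTFT.T
  TF.FT.
  TTFT.T
  TTTT.T
  TTFT.T
  TF.FTT
Step 2: 11 trees catch fire, 7 burn out
  TF.F.T
  F...F.
  TF.F.T
  TTFT.T
  TF.F.T
  F...FT
Step 3: 6 trees catch fire, 11 burn out
  F....T
  ......
  F....T
  TF.F.T
  F....T
  .....F
Step 4: 2 trees catch fire, 6 burn out
  .....T
  ......
  .....T
  F....T
  .....F
  ......

.....T
......
.....T
F....T
.....F
......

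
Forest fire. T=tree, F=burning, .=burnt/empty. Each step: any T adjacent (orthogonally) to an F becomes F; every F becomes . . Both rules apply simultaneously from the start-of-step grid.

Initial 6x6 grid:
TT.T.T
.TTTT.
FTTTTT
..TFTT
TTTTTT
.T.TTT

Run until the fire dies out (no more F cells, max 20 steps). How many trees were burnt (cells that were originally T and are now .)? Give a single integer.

Step 1: +5 fires, +2 burnt (F count now 5)
Step 2: +8 fires, +5 burnt (F count now 8)
Step 3: +8 fires, +8 burnt (F count now 8)
Step 4: +4 fires, +8 burnt (F count now 4)
Step 5: +0 fires, +4 burnt (F count now 0)
Fire out after step 5
Initially T: 26, now '.': 35
Total burnt (originally-T cells now '.'): 25

Answer: 25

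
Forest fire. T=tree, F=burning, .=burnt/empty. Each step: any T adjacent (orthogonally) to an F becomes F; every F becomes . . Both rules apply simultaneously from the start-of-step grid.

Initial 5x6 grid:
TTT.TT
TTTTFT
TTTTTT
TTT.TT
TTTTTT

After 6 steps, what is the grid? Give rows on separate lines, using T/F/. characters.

Step 1: 4 trees catch fire, 1 burn out
  TTT.FT
  TTTF.F
  TTTTFT
  TTT.TT
  TTTTTT
Step 2: 5 trees catch fire, 4 burn out
  TTT..F
  TTF...
  TTTF.F
  TTT.FT
  TTTTTT
Step 3: 5 trees catch fire, 5 burn out
  TTF...
  TF....
  TTF...
  TTT..F
  TTTTFT
Step 4: 6 trees catch fire, 5 burn out
  TF....
  F.....
  TF....
  TTF...
  TTTF.F
Step 5: 4 trees catch fire, 6 burn out
  F.....
  ......
  F.....
  TF....
  TTF...
Step 6: 2 trees catch fire, 4 burn out
  ......
  ......
  ......
  F.....
  TF....

......
......
......
F.....
TF....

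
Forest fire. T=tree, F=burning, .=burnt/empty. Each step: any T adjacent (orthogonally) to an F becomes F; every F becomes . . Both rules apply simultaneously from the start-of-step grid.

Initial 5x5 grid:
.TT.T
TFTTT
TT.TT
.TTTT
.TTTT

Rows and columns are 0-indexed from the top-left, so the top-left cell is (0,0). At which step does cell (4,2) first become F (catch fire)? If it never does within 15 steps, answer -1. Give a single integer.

Step 1: cell (4,2)='T' (+4 fires, +1 burnt)
Step 2: cell (4,2)='T' (+4 fires, +4 burnt)
Step 3: cell (4,2)='T' (+4 fires, +4 burnt)
Step 4: cell (4,2)='F' (+4 fires, +4 burnt)
  -> target ignites at step 4
Step 5: cell (4,2)='.' (+2 fires, +4 burnt)
Step 6: cell (4,2)='.' (+1 fires, +2 burnt)
Step 7: cell (4,2)='.' (+0 fires, +1 burnt)
  fire out at step 7

4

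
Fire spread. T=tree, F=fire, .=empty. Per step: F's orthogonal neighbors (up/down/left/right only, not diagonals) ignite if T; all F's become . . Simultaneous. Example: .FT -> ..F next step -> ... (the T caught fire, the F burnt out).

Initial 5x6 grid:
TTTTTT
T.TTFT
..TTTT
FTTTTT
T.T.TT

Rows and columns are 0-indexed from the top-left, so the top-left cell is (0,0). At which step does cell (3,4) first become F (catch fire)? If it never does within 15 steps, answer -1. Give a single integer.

Step 1: cell (3,4)='T' (+6 fires, +2 burnt)
Step 2: cell (3,4)='F' (+7 fires, +6 burnt)
  -> target ignites at step 2
Step 3: cell (3,4)='.' (+6 fires, +7 burnt)
Step 4: cell (3,4)='.' (+2 fires, +6 burnt)
Step 5: cell (3,4)='.' (+1 fires, +2 burnt)
Step 6: cell (3,4)='.' (+1 fires, +1 burnt)
Step 7: cell (3,4)='.' (+0 fires, +1 burnt)
  fire out at step 7

2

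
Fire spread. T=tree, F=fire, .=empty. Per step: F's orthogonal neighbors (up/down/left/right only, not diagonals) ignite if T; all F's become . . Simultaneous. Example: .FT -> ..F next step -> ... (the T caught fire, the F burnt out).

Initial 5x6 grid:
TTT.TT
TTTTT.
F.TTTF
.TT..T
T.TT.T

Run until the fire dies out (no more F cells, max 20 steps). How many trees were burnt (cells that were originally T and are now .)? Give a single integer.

Step 1: +3 fires, +2 burnt (F count now 3)
Step 2: +5 fires, +3 burnt (F count now 5)
Step 3: +5 fires, +5 burnt (F count now 5)
Step 4: +3 fires, +5 burnt (F count now 3)
Step 5: +2 fires, +3 burnt (F count now 2)
Step 6: +1 fires, +2 burnt (F count now 1)
Step 7: +0 fires, +1 burnt (F count now 0)
Fire out after step 7
Initially T: 20, now '.': 29
Total burnt (originally-T cells now '.'): 19

Answer: 19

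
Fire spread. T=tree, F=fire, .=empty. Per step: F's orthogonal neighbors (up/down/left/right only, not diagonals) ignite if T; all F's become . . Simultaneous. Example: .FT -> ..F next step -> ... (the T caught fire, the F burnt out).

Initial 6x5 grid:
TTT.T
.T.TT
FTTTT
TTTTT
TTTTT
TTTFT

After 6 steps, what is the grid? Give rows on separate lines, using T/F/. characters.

Step 1: 5 trees catch fire, 2 burn out
  TTT.T
  .T.TT
  .FTTT
  FTTTT
  TTTFT
  TTF.F
Step 2: 8 trees catch fire, 5 burn out
  TTT.T
  .F.TT
  ..FTT
  .FTFT
  FTF.F
  TF...
Step 3: 6 trees catch fire, 8 burn out
  TFT.T
  ...TT
  ...FT
  ..F.F
  .F...
  F....
Step 4: 4 trees catch fire, 6 burn out
  F.F.T
  ...FT
  ....F
  .....
  .....
  .....
Step 5: 1 trees catch fire, 4 burn out
  ....T
  ....F
  .....
  .....
  .....
  .....
Step 6: 1 trees catch fire, 1 burn out
  ....F
  .....
  .....
  .....
  .....
  .....

....F
.....
.....
.....
.....
.....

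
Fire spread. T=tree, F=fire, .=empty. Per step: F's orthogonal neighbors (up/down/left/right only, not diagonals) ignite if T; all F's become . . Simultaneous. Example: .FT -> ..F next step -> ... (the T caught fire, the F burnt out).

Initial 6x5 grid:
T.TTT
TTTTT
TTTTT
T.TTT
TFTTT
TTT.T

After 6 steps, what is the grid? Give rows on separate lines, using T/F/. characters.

Step 1: 3 trees catch fire, 1 burn out
  T.TTT
  TTTTT
  TTTTT
  T.TTT
  F.FTT
  TFT.T
Step 2: 5 trees catch fire, 3 burn out
  T.TTT
  TTTTT
  TTTTT
  F.FTT
  ...FT
  F.F.T
Step 3: 4 trees catch fire, 5 burn out
  T.TTT
  TTTTT
  FTFTT
  ...FT
  ....F
  ....T
Step 4: 6 trees catch fire, 4 burn out
  T.TTT
  FTFTT
  .F.FT
  ....F
  .....
  ....F
Step 5: 5 trees catch fire, 6 burn out
  F.FTT
  .F.FT
  ....F
  .....
  .....
  .....
Step 6: 2 trees catch fire, 5 burn out
  ...FT
  ....F
  .....
  .....
  .....
  .....

...FT
....F
.....
.....
.....
.....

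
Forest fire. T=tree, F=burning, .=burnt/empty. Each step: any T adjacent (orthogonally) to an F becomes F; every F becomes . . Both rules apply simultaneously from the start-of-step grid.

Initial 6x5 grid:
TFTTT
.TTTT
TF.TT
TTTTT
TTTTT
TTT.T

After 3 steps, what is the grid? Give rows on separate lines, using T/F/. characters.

Step 1: 5 trees catch fire, 2 burn out
  F.FTT
  .FTTT
  F..TT
  TFTTT
  TTTTT
  TTT.T
Step 2: 5 trees catch fire, 5 burn out
  ...FT
  ..FTT
  ...TT
  F.FTT
  TFTTT
  TTT.T
Step 3: 6 trees catch fire, 5 burn out
  ....F
  ...FT
  ...TT
  ...FT
  F.FTT
  TFT.T

....F
...FT
...TT
...FT
F.FTT
TFT.T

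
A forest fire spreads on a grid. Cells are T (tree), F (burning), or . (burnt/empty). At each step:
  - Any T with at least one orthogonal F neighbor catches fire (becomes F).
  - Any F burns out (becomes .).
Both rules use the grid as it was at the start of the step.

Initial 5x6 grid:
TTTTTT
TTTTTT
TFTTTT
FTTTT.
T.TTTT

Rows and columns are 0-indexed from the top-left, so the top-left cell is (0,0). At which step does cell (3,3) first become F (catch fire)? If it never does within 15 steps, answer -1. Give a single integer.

Step 1: cell (3,3)='T' (+5 fires, +2 burnt)
Step 2: cell (3,3)='T' (+5 fires, +5 burnt)
Step 3: cell (3,3)='F' (+6 fires, +5 burnt)
  -> target ignites at step 3
Step 4: cell (3,3)='.' (+5 fires, +6 burnt)
Step 5: cell (3,3)='.' (+3 fires, +5 burnt)
Step 6: cell (3,3)='.' (+2 fires, +3 burnt)
Step 7: cell (3,3)='.' (+0 fires, +2 burnt)
  fire out at step 7

3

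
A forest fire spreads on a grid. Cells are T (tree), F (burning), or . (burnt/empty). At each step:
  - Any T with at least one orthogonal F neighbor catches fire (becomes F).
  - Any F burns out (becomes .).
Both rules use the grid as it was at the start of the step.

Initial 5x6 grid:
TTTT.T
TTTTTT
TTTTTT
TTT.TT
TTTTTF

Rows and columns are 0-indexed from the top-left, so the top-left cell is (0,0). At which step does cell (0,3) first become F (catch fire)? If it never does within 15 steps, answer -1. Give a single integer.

Step 1: cell (0,3)='T' (+2 fires, +1 burnt)
Step 2: cell (0,3)='T' (+3 fires, +2 burnt)
Step 3: cell (0,3)='T' (+3 fires, +3 burnt)
Step 4: cell (0,3)='T' (+5 fires, +3 burnt)
Step 5: cell (0,3)='T' (+4 fires, +5 burnt)
Step 6: cell (0,3)='F' (+4 fires, +4 burnt)
  -> target ignites at step 6
Step 7: cell (0,3)='.' (+3 fires, +4 burnt)
Step 8: cell (0,3)='.' (+2 fires, +3 burnt)
Step 9: cell (0,3)='.' (+1 fires, +2 burnt)
Step 10: cell (0,3)='.' (+0 fires, +1 burnt)
  fire out at step 10

6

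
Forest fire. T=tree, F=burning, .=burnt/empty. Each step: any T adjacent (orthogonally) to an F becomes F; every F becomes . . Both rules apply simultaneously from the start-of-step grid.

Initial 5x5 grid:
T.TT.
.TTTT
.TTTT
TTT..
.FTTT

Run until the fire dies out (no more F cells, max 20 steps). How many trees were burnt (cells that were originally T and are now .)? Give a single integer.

Answer: 16

Derivation:
Step 1: +2 fires, +1 burnt (F count now 2)
Step 2: +4 fires, +2 burnt (F count now 4)
Step 3: +3 fires, +4 burnt (F count now 3)
Step 4: +2 fires, +3 burnt (F count now 2)
Step 5: +3 fires, +2 burnt (F count now 3)
Step 6: +2 fires, +3 burnt (F count now 2)
Step 7: +0 fires, +2 burnt (F count now 0)
Fire out after step 7
Initially T: 17, now '.': 24
Total burnt (originally-T cells now '.'): 16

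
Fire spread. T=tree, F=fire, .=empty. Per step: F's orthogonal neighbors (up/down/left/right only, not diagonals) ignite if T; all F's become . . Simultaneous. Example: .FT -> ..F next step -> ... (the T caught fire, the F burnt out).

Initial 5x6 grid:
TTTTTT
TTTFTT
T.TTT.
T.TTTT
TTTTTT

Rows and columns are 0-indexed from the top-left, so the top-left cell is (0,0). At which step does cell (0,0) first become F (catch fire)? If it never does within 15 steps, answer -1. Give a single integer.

Step 1: cell (0,0)='T' (+4 fires, +1 burnt)
Step 2: cell (0,0)='T' (+7 fires, +4 burnt)
Step 3: cell (0,0)='T' (+6 fires, +7 burnt)
Step 4: cell (0,0)='F' (+5 fires, +6 burnt)
  -> target ignites at step 4
Step 5: cell (0,0)='.' (+3 fires, +5 burnt)
Step 6: cell (0,0)='.' (+1 fires, +3 burnt)
Step 7: cell (0,0)='.' (+0 fires, +1 burnt)
  fire out at step 7

4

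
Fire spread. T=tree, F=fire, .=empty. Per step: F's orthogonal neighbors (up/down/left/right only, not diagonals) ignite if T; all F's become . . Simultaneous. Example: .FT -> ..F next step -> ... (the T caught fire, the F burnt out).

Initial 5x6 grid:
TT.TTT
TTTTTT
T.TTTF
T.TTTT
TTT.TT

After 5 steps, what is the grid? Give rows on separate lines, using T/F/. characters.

Step 1: 3 trees catch fire, 1 burn out
  TT.TTT
  TTTTTF
  T.TTF.
  T.TTTF
  TTT.TT
Step 2: 5 trees catch fire, 3 burn out
  TT.TTF
  TTTTF.
  T.TF..
  T.TTF.
  TTT.TF
Step 3: 5 trees catch fire, 5 burn out
  TT.TF.
  TTTF..
  T.F...
  T.TF..
  TTT.F.
Step 4: 3 trees catch fire, 5 burn out
  TT.F..
  TTF...
  T.....
  T.F...
  TTT...
Step 5: 2 trees catch fire, 3 burn out
  TT....
  TF....
  T.....
  T.....
  TTF...

TT....
TF....
T.....
T.....
TTF...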